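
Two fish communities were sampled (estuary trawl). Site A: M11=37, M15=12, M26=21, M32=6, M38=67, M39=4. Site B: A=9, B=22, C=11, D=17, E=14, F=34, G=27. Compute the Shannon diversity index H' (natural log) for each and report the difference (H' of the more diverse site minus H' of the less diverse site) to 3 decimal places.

0.435

Site A: N=147, proportions 0.2517, 0.08163, 0.14286, 0.04082, 0.45578, 0.02721, giving H' = 1.41650 (working shown to 5 dp, full precision carried).
Site B: N=134, proportions 0.06716, 0.16418, 0.08209, 0.12687, 0.10448, 0.25373, 0.20149, giving H' = 1.85194.
Difference = |1.41650 − 1.85194| = 0.43544, i.e. 0.435 to 3 decimal places.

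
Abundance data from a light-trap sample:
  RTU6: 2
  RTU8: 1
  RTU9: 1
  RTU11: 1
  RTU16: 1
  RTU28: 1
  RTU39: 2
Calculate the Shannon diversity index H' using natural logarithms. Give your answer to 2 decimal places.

Total N = 2+1+1+1+1+1+2 = 9, so the proportions are 0.2222, 0.1111, 0.1111, 0.1111, 0.1111, 0.1111, 0.2222 (working shown to 4 dp, full precision carried).
Each pᵢ ln pᵢ term: 0.2222×(-1.5041)=-0.3342, 0.1111×(-2.1972)=-0.2441, 0.1111×(-2.1972)=-0.2441, 0.1111×(-2.1972)=-0.2441, 0.1111×(-2.1972)=-0.2441, 0.1111×(-2.1972)=-0.2441, 0.2222×(-1.5041)=-0.3342.
Sum = -1.8892, so H' = 1.89.

1.89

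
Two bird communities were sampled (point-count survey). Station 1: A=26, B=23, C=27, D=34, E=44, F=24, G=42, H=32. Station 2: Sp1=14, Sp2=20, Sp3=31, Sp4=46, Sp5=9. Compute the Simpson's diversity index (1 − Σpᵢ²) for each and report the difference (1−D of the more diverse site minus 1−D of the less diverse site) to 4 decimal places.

0.1286

Station 1: N=252, proportions 0.1031746, 0.09126984, 0.10714286, 0.13492063, 0.17460317, 0.0952381, 0.16666667, 0.12698413, giving 1−D = 0.86788234 (working shown to 8 dp, full precision carried).
Station 2: N=120, proportions 0.11666667, 0.16666667, 0.25833333, 0.38333333, 0.075, giving 1−D = 0.73930556.
Difference = |0.86788234 − 0.73930556| = 0.12857678, i.e. 0.1286 to 4 decimal places.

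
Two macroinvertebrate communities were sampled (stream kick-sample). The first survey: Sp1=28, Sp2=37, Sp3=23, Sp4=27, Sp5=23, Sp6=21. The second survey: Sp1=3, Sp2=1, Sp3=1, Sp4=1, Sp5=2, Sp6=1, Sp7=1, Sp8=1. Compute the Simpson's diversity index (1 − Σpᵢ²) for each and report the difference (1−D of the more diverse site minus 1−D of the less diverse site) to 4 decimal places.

0.0163

The first survey: N=159, proportions 0.176101, 0.232704, 0.144654, 0.169811, 0.144654, 0.132075, giving 1−D = 0.826708 (working shown to 6 dp, full precision carried).
The second survey: N=11, proportions 0.272727, 0.090909, 0.090909, 0.090909, 0.181818, 0.090909, 0.090909, 0.090909, giving 1−D = 0.842975.
Difference = |0.826708 − 0.842975| = 0.016267, i.e. 0.0163 to 4 decimal places.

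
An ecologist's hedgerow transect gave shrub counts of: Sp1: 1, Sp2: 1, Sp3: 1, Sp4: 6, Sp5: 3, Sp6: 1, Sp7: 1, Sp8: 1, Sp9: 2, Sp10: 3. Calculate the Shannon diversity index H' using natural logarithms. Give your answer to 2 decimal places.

Total N = 1+1+1+6+3+1+1+1+2+3 = 20, so the proportions are 0.05, 0.05, 0.05, 0.3, 0.15, 0.05, 0.05, 0.05, 0.1, 0.15 (working shown to 4 dp, full precision carried).
Each pᵢ ln pᵢ term: 0.05×(-2.9957)=-0.1498, 0.05×(-2.9957)=-0.1498, 0.05×(-2.9957)=-0.1498, 0.3×(-1.2040)=-0.3612, 0.15×(-1.8971)=-0.2846, 0.05×(-2.9957)=-0.1498, 0.05×(-2.9957)=-0.1498, 0.05×(-2.9957)=-0.1498, 0.1×(-2.3026)=-0.2303, 0.15×(-1.8971)=-0.2846.
Sum = -2.0593, so H' = 2.06.

2.06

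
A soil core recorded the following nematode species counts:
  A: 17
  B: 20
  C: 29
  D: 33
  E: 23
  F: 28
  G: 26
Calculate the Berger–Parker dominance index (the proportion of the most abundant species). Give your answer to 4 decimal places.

Total N = 17+20+29+33+23+28+26 = 176, so the proportions are 0.096591, 0.113636, 0.164773, 0.1875, 0.130682, 0.159091, 0.147727 (working shown to 6 dp, full precision carried).
The largest proportion is 0.1875, i.e. d = 0.1875 to 4 decimal places.

0.1875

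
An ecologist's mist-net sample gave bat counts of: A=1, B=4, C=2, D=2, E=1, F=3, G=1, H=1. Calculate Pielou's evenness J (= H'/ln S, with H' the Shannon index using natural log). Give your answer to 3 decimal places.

Total N = 1+4+2+2+1+3+1+1 = 15, so the proportions are 0.06667, 0.26667, 0.13333, 0.13333, 0.06667, 0.2, 0.06667, 0.06667 (working shown to 5 dp, full precision carried).
H' = −Σ pᵢ ln pᵢ = −((-0.18054) + (-0.35247) + (-0.26865) + (-0.26865) + (-0.18054) + (-0.32189) + (-0.18054) + (-0.18054)) = 1.93381.
With S = 8 species, ln S = 2.07944, so J = 1.93381/2.07944 = 0.92997, i.e. 0.930 to 3 decimal places.

0.930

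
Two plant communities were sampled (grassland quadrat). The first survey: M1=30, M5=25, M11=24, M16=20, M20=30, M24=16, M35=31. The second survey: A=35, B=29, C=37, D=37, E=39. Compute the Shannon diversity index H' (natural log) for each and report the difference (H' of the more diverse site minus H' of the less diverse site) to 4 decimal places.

0.3185

The first survey: N=176, proportions 0.17045455, 0.14204545, 0.13636364, 0.11363636, 0.17045455, 0.09090909, 0.17613636, giving H' = 1.92305957 (working shown to 8 dp, full precision carried).
The second survey: N=177, proportions 0.19774011, 0.16384181, 0.20903955, 0.20903955, 0.22033898, giving H' = 1.60453622.
Difference = |1.92305957 − 1.60453622| = 0.31852335, i.e. 0.3185 to 4 decimal places.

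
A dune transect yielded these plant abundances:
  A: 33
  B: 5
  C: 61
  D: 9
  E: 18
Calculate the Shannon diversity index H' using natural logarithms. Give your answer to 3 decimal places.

Total N = 33+5+61+9+18 = 126, so the proportions are 0.2619, 0.03968, 0.48413, 0.07143, 0.14286 (working shown to 5 dp, full precision carried).
Each pᵢ ln pᵢ term: 0.2619×(-1.33977)=-0.35089, 0.03968×(-3.22684)=-0.12805, 0.48413×(-0.72541)=-0.35119, 0.07143×(-2.63906)=-0.18850, 0.14286×(-1.94591)=-0.27799.
Sum = -1.29662, so H' = 1.297.

1.297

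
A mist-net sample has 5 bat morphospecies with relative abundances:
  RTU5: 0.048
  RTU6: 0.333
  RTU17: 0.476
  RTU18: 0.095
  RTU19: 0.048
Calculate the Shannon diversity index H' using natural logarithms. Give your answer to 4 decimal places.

1.2347

Each pᵢ ln pᵢ term (working shown to 6 dp, full precision carried): 0.048×(-3.036554)=-0.145755, 0.333×(-1.099613)=-0.366171, 0.476×(-0.742337)=-0.353353, 0.095×(-2.353878)=-0.223618, 0.048×(-3.036554)=-0.145755.
Sum = -1.234651, so H' = 1.2347.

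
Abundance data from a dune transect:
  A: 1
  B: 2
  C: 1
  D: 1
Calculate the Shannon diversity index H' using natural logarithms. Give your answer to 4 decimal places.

1.3322

Total N = 1+2+1+1 = 5, so the proportions are 0.2, 0.4, 0.2, 0.2 (working shown to 6 dp, full precision carried).
Each pᵢ ln pᵢ term: 0.2×(-1.609438)=-0.321888, 0.4×(-0.916291)=-0.366516, 0.2×(-1.609438)=-0.321888, 0.2×(-1.609438)=-0.321888.
Sum = -1.332179, so H' = 1.3322.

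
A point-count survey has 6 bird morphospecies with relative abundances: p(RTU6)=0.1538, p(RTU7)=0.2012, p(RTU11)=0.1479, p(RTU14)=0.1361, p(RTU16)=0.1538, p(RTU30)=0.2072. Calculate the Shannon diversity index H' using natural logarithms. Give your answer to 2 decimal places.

1.78

Each pᵢ ln pᵢ term (working shown to 4 dp, full precision carried): 0.1538×(-1.8721)=-0.2879, 0.2012×(-1.6035)=-0.3226, 0.1479×(-1.9112)=-0.2827, 0.1361×(-1.9944)=-0.2714, 0.1538×(-1.8721)=-0.2879, 0.2072×(-1.5741)=-0.3261.
Sum = -1.7787, so H' = 1.78.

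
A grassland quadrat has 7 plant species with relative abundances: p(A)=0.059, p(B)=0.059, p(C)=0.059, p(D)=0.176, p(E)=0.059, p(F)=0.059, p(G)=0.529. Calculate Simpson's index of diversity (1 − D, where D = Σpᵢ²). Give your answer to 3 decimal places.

D = 0.059² + 0.059² + 0.059² + 0.176² + 0.059² + 0.059² + 0.529² = 0.00348 + 0.00348 + 0.00348 + 0.03098 + 0.00348 + 0.00348 + 0.27984 = 0.32822 (working shown to 5 dp, full precision carried).
So 1 − D = 0.67178, i.e. 0.672 to 3 decimal places.

0.672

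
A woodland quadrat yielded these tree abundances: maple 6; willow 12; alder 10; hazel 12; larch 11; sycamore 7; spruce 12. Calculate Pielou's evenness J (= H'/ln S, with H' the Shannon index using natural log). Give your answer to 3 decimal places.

0.985

Total N = 6+12+10+12+11+7+12 = 70, so the proportions are 0.08571, 0.17143, 0.14286, 0.17143, 0.15714, 0.1, 0.17143 (working shown to 5 dp, full precision carried).
H' = −Σ pᵢ ln pᵢ = −((-0.21058) + (-0.30233) + (-0.27799) + (-0.30233) + (-0.29081) + (-0.23026) + (-0.30233)) = 1.91662.
With S = 7 species, ln S = 1.94591, so J = 1.91662/1.94591 = 0.98495, i.e. 0.985 to 3 decimal places.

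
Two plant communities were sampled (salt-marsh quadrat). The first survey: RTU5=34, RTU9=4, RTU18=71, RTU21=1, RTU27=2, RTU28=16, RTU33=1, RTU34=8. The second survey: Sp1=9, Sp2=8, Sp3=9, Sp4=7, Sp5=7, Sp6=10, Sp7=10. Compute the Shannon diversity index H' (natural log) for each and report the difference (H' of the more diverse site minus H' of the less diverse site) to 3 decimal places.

0.596

The first survey: N=137, proportions 0.24818, 0.0292, 0.51825, 0.0073, 0.0146, 0.11679, 0.0073, 0.05839, giving H' = 1.33987 (working shown to 5 dp, full precision carried).
The second survey: N=60, proportions 0.15, 0.13333, 0.15, 0.11667, 0.11667, 0.16667, 0.16667, giving H' = 1.93634.
Difference = |1.33987 − 1.93634| = 0.59647, i.e. 0.596 to 3 decimal places.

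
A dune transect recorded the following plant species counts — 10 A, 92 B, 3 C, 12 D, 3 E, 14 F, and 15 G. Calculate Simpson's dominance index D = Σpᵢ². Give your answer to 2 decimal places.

Total N = 10+92+3+12+3+14+15 = 149, so the proportions are 0.0671, 0.6174, 0.0201, 0.0805, 0.0201, 0.094, 0.1007 (working shown to 4 dp, full precision carried).
D = 0.0671² + 0.6174² + 0.0201² + 0.0805² + 0.0201² + 0.094² + 0.1007² = 0.0045 + 0.3812 + 0.0004 + 0.0065 + 0.0004 + 0.0088 + 0.0101 = 0.4120.
To 2 decimal places, D = 0.41.

0.41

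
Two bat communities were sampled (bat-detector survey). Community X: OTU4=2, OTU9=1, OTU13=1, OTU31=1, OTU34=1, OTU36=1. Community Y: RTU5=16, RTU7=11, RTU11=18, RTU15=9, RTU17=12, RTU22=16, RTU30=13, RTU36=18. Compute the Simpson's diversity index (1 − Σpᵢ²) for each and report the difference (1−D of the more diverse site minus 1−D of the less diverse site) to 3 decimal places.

0.052

Community X: N=7, proportions 0.285714, 0.142857, 0.142857, 0.142857, 0.142857, 0.142857, giving 1−D = 0.816327 (working shown to 6 dp, full precision carried).
Community Y: N=113, proportions 0.141593, 0.097345, 0.159292, 0.079646, 0.106195, 0.141593, 0.115044, 0.159292, giving 1−D = 0.868823.
Difference = |0.816327 − 0.868823| = 0.052496, i.e. 0.052 to 3 decimal places.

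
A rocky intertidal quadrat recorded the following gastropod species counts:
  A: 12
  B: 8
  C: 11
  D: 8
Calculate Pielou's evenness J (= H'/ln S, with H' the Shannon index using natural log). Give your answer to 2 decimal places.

Total N = 12+8+11+8 = 39, so the proportions are 0.3077, 0.2051, 0.2821, 0.2051 (working shown to 4 dp, full precision carried).
H' = −Σ pᵢ ln pᵢ = −((-0.3627) + (-0.3249) + (-0.3570) + (-0.3249)) = 1.3695.
With S = 4 species, ln S = 1.3863, so J = 1.3695/1.3863 = 0.9879, i.e. 0.99 to 2 decimal places.

0.99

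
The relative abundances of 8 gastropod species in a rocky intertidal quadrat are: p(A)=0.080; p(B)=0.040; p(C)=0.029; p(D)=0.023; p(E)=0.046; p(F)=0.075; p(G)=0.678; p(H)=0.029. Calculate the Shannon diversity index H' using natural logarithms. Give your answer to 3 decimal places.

Each pᵢ ln pᵢ term (working shown to 5 dp, full precision carried): 0.08×(-2.52573)=-0.20206, 0.04×(-3.21888)=-0.12876, 0.029×(-3.54046)=-0.10267, 0.023×(-3.77226)=-0.08676, 0.046×(-3.07911)=-0.14164, 0.075×(-2.59027)=-0.19427, 0.678×(-0.38861)=-0.26348, 0.029×(-3.54046)=-0.10267.
Sum = -1.22231, so H' = 1.222.

1.222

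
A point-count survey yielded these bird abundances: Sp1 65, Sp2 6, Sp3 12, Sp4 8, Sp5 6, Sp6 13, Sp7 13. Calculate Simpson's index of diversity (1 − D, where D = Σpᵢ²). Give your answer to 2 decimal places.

0.68

Total N = 65+6+12+8+6+13+13 = 123, so the proportions are 0.5285, 0.0488, 0.0976, 0.065, 0.0488, 0.1057, 0.1057 (working shown to 4 dp, full precision carried).
D = 0.5285² + 0.0488² + 0.0976² + 0.065² + 0.0488² + 0.1057² + 0.1057² = 0.2793 + 0.0024 + 0.0095 + 0.0042 + 0.0024 + 0.0112 + 0.0112 = 0.3201.
So 1 − D = 0.6799, i.e. 0.68 to 2 decimal places.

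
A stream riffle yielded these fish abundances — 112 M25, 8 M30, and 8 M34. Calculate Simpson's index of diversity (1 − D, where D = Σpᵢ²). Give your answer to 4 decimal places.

0.2266

Total N = 112+8+8 = 128, so the proportions are 0.875, 0.0625, 0.0625 (working shown to 6 dp, full precision carried).
D = 0.875² + 0.0625² + 0.0625² = 0.765625 + 0.003906 + 0.003906 = 0.773438.
So 1 − D = 0.226562, i.e. 0.2266 to 4 decimal places.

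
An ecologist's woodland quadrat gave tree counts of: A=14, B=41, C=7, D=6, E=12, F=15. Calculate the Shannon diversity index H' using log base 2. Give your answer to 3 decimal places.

Total N = 14+41+7+6+12+15 = 95, so the proportions are 0.14737, 0.43158, 0.07368, 0.06316, 0.12632, 0.15789 (working shown to 5 dp, full precision carried).
Each pᵢ log₂ pᵢ term: 0.14737×(-2.76250)=-0.40711, 0.43158×(-1.21230)=-0.52320, 0.07368×(-3.76250)=-0.27724, 0.06316×(-3.98489)=-0.25168, 0.12632×(-2.98489)=-0.37704, 0.15789×(-2.66297)=-0.42047.
Sum = -2.25673, so H' = 2.257.

2.257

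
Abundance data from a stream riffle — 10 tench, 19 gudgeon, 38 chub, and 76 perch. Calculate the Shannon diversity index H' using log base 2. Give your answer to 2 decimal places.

Total N = 10+19+38+76 = 143, so the proportions are 0.0699, 0.1329, 0.2657, 0.5315 (working shown to 4 dp, full precision carried).
Each pᵢ log₂ pᵢ term: 0.0699×(-3.8379)=-0.2684, 0.1329×(-2.9119)=-0.3869, 0.2657×(-1.9119)=-0.5081, 0.5315×(-0.9119)=-0.4847.
Sum = -1.6480, so H' = 1.65.

1.65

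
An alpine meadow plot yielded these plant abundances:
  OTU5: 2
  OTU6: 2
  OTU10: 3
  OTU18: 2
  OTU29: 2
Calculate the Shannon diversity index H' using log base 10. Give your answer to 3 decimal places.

0.692

Total N = 2+2+3+2+2 = 11, so the proportions are 0.18182, 0.18182, 0.27273, 0.18182, 0.18182 (working shown to 5 dp, full precision carried).
Each pᵢ log₁₀ pᵢ term: 0.18182×(-0.74036)=-0.13461, 0.18182×(-0.74036)=-0.13461, 0.27273×(-0.56427)=-0.15389, 0.18182×(-0.74036)=-0.13461, 0.18182×(-0.74036)=-0.13461.
Sum = -0.69234, so H' = 0.692.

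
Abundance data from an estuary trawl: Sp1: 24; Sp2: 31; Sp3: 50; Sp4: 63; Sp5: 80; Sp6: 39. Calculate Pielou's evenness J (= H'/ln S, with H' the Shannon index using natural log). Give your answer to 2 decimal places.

0.96

Total N = 24+31+50+63+80+39 = 287, so the proportions are 0.0836, 0.108, 0.1742, 0.2195, 0.2787, 0.1359 (working shown to 4 dp, full precision carried).
H' = −Σ pᵢ ln pᵢ = −((-0.2075) + (-0.2404) + (-0.3044) + (-0.3329) + (-0.3561) + (-0.2712)) = 1.7125.
With S = 6 species, ln S = 1.7918, so J = 1.7125/1.7918 = 0.9558, i.e. 0.96 to 2 decimal places.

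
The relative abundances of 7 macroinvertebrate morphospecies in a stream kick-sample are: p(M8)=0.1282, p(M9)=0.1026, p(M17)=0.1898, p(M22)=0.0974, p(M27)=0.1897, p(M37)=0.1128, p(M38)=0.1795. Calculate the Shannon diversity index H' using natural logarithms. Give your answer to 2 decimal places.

1.91

Each pᵢ ln pᵢ term (working shown to 4 dp, full precision carried): 0.1282×(-2.0542)=-0.2633, 0.1026×(-2.2769)=-0.2336, 0.1898×(-1.6618)=-0.3154, 0.0974×(-2.3289)=-0.2268, 0.1897×(-1.6623)=-0.3153, 0.1128×(-2.1821)=-0.2461, 0.1795×(-1.7176)=-0.3083.
Sum = -1.9090, so H' = 1.91.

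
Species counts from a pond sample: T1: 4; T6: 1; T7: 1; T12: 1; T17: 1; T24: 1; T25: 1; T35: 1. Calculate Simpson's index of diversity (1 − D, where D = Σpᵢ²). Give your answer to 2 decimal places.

Total N = 4+1+1+1+1+1+1+1 = 11, so the proportions are 0.3636, 0.0909, 0.0909, 0.0909, 0.0909, 0.0909, 0.0909, 0.0909 (working shown to 4 dp, full precision carried).
D = 0.3636² + 0.0909² + 0.0909² + 0.0909² + 0.0909² + 0.0909² + 0.0909² + 0.0909² = 0.1322 + 0.0083 + 0.0083 + 0.0083 + 0.0083 + 0.0083 + 0.0083 + 0.0083 = 0.1901.
So 1 − D = 0.8099, i.e. 0.81 to 2 decimal places.

0.81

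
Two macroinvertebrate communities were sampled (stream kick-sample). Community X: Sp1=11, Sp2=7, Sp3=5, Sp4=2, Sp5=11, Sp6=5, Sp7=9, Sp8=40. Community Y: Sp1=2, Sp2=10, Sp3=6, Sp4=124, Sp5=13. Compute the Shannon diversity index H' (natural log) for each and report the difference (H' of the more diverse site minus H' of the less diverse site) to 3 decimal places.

0.964

Community X: N=90, proportions 0.122222, 0.077778, 0.055556, 0.022222, 0.122222, 0.055556, 0.1, 0.444444, giving H' = 1.708855 (working shown to 6 dp, full precision carried).
Community Y: N=155, proportions 0.012903, 0.064516, 0.03871, 0.8, 0.083871, giving H' = 0.745219.
Difference = |1.708855 − 0.745219| = 0.963636, i.e. 0.964 to 3 decimal places.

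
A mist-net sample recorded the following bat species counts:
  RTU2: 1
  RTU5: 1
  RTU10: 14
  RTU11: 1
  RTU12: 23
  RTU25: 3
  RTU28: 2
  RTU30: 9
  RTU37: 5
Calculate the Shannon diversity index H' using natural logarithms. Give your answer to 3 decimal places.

Total N = 1+1+14+1+23+3+2+9+5 = 59, so the proportions are 0.01695, 0.01695, 0.23729, 0.01695, 0.38983, 0.05085, 0.0339, 0.15254, 0.08475 (working shown to 5 dp, full precision carried).
Each pᵢ ln pᵢ term: 0.01695×(-4.07754)=-0.06911, 0.01695×(-4.07754)=-0.06911, 0.23729×(-1.43848)=-0.34133, 0.01695×(-4.07754)=-0.06911, 0.38983×(-0.94204)=-0.36724, 0.05085×(-2.97893)=-0.15147, 0.0339×(-3.38439)=-0.11473, 0.15254×(-1.88031)=-0.28683, 0.08475×(-2.46810)=-0.20916.
Sum = -1.67809, so H' = 1.678.

1.678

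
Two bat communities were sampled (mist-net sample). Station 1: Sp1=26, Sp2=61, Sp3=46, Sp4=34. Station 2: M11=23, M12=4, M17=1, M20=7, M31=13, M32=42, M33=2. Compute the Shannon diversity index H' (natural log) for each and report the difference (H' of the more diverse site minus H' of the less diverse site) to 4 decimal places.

Station 1: N=167, proportions 0.155689, 0.365269, 0.275449, 0.203593, giving H' = 1.336631 (working shown to 6 dp, full precision carried).
Station 2: N=92, proportions 0.25, 0.043478, 0.01087, 0.076087, 0.141304, 0.456522, 0.021739, giving H' = 1.445749.
Difference = |1.336631 − 1.445749| = 0.109118, i.e. 0.1091 to 4 decimal places.

0.1091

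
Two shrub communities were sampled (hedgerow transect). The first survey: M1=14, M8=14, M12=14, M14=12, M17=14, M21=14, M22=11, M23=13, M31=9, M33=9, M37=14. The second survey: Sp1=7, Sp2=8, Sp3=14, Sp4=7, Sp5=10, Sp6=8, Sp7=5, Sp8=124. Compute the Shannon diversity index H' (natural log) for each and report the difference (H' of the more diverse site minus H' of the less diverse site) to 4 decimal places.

1.1445

The first survey: N=138, proportions 0.1014493, 0.1014493, 0.1014493, 0.0869565, 0.1014493, 0.1014493, 0.0797101, 0.0942029, 0.0652174, 0.0652174, 0.1014493, giving H' = 2.3854354 (working shown to 7 dp, full precision carried).
The second survey: N=183, proportions 0.0382514, 0.0437158, 0.0765027, 0.0382514, 0.0546448, 0.0437158, 0.0273224, 0.6775956, giving H' = 1.2409148.
Difference = |2.3854354 − 1.2409148| = 1.1445206, i.e. 1.1445 to 4 decimal places.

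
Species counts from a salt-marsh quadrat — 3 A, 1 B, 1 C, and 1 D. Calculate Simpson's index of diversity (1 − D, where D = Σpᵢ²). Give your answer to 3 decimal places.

Total N = 3+1+1+1 = 6, so the proportions are 0.5, 0.16667, 0.16667, 0.16667 (working shown to 5 dp, full precision carried).
D = 0.5² + 0.16667² + 0.16667² + 0.16667² = 0.25000 + 0.02778 + 0.02778 + 0.02778 = 0.33333.
So 1 − D = 0.66667, i.e. 0.667 to 3 decimal places.

0.667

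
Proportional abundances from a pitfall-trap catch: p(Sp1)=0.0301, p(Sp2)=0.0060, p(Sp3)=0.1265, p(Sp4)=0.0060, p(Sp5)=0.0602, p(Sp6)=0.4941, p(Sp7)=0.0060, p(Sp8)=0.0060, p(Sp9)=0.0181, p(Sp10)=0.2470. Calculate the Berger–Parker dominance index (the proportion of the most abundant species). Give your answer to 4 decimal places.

0.4941

The largest proportion is 0.4941, i.e. d = 0.4941 to 4 decimal places.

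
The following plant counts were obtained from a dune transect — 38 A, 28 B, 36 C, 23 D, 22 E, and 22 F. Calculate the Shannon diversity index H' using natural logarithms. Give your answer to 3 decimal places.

Total N = 38+28+36+23+22+22 = 169, so the proportions are 0.22485, 0.16568, 0.21302, 0.13609, 0.13018, 0.13018 (working shown to 5 dp, full precision carried).
Each pᵢ ln pᵢ term: 0.22485×(-1.49231)=-0.33555, 0.16568×(-1.79769)=-0.29784, 0.21302×(-1.54638)=-0.32941, 0.13609×(-1.99440)=-0.27143, 0.13018×(-2.03886)=-0.26541, 0.13018×(-2.03886)=-0.26541.
Sum = -1.76505, so H' = 1.765.

1.765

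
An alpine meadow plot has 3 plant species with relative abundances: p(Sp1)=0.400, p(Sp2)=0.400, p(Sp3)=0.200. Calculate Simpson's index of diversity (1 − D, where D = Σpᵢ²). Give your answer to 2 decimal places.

0.64

D = 0.4² + 0.4² + 0.2² = 0.1600 + 0.1600 + 0.0400 = 0.3600 (working shown to 4 dp, full precision carried).
So 1 − D = 0.6400, i.e. 0.64 to 2 decimal places.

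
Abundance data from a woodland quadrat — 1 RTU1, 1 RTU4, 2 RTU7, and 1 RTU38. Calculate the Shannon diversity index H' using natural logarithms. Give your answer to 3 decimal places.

1.332

Total N = 1+1+2+1 = 5, so the proportions are 0.2, 0.2, 0.4, 0.2 (working shown to 5 dp, full precision carried).
Each pᵢ ln pᵢ term: 0.2×(-1.60944)=-0.32189, 0.2×(-1.60944)=-0.32189, 0.4×(-0.91629)=-0.36652, 0.2×(-1.60944)=-0.32189.
Sum = -1.33218, so H' = 1.332.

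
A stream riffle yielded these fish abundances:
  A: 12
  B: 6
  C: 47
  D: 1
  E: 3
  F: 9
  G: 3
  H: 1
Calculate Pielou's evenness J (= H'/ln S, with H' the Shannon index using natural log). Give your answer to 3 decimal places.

0.665

Total N = 12+6+47+1+3+9+3+1 = 82, so the proportions are 0.14634, 0.07317, 0.57317, 0.0122, 0.03659, 0.10976, 0.03659, 0.0122 (working shown to 5 dp, full precision carried).
H' = −Σ pᵢ ln pᵢ = −((-0.28124) + (-0.19134) + (-0.31901) + (-0.05374) + (-0.12103) + (-0.24251) + (-0.12103) + (-0.05374)) = 1.38363.
With S = 8 species, ln S = 2.07944, so J = 1.38363/2.07944 = 0.66539, i.e. 0.665 to 3 decimal places.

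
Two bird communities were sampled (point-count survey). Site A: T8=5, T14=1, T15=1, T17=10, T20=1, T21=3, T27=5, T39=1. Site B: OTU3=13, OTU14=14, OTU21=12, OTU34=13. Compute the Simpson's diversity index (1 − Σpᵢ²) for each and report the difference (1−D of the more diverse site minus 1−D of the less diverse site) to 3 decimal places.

Site A: N=27, proportions 0.18519, 0.03704, 0.03704, 0.37037, 0.03704, 0.11111, 0.18519, 0.03704, giving 1−D = 0.77641 (working shown to 5 dp, full precision carried).
Site B: N=52, proportions 0.25, 0.26923, 0.23077, 0.25, giving 1−D = 0.74926.
Difference = |0.77641 − 0.74926| = 0.02715, i.e. 0.027 to 3 decimal places.

0.027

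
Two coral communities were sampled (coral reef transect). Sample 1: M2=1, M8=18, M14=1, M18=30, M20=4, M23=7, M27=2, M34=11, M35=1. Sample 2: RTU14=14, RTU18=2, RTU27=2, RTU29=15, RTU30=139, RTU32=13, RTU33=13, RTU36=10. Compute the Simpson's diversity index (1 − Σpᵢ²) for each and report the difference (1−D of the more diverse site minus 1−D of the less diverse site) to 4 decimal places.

0.2147

Sample 1: N=75, proportions 0.0133333, 0.24, 0.0133333, 0.4, 0.0533333, 0.0933333, 0.0266667, 0.1466667, 0.0133333, giving 1−D = 0.7480889 (working shown to 7 dp, full precision carried).
Sample 2: N=208, proportions 0.0673077, 0.0096154, 0.0096154, 0.0721154, 0.6682692, 0.0625, 0.0625, 0.0480769, giving 1−D = 0.5333765.
Difference = |0.7480889 − 0.5333765| = 0.2147124, i.e. 0.2147 to 4 decimal places.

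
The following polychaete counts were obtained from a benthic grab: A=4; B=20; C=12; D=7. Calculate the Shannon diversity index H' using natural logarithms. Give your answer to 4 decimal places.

Total N = 4+20+12+7 = 43, so the proportions are 0.093023, 0.465116, 0.27907, 0.162791 (working shown to 6 dp, full precision carried).
Each pᵢ ln pᵢ term: 0.093023×(-2.374906)=-0.220921, 0.465116×(-0.765468)=-0.356032, 0.27907×(-1.276293)=-0.356175, 0.162791×(-1.815290)=-0.295512.
Sum = -1.228640, so H' = 1.2286.

1.2286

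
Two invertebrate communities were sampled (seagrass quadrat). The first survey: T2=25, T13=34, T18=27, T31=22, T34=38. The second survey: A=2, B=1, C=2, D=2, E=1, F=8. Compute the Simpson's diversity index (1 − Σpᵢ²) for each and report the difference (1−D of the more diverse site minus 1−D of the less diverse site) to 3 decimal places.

0.096

The first survey: N=146, proportions 0.17123, 0.23288, 0.18493, 0.15068, 0.26027, giving 1−D = 0.79180 (working shown to 5 dp, full precision carried).
The second survey: N=16, proportions 0.125, 0.0625, 0.125, 0.125, 0.0625, 0.5, giving 1−D = 0.69531.
Difference = |0.79180 − 0.69531| = 0.09649, i.e. 0.096 to 3 decimal places.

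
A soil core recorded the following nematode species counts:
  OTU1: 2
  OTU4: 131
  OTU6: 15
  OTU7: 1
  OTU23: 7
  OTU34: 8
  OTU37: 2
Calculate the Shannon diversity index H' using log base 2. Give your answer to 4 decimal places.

Total N = 2+131+15+1+7+8+2 = 166, so the proportions are 0.012048, 0.789157, 0.090361, 0.006024, 0.042169, 0.048193, 0.012048 (working shown to 6 dp, full precision carried).
Each pᵢ log₂ pᵢ term: 0.012048×(-6.375039)=-0.076808, 0.789157×(-0.341616)=-0.269589, 0.090361×(-3.468149)=-0.313387, 0.006024×(-7.375039)=-0.044428, 0.042169×(-4.567685)=-0.192613, 0.048193×(-4.375039)=-0.210845, 0.012048×(-6.375039)=-0.076808.
Sum = -1.184478, so H' = 1.1845.

1.1845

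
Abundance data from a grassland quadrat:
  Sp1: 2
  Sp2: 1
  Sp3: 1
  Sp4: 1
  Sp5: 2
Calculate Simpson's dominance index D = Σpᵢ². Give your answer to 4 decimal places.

Total N = 2+1+1+1+2 = 7, so the proportions are 0.285714, 0.142857, 0.142857, 0.142857, 0.285714 (working shown to 6 dp, full precision carried).
D = 0.285714² + 0.142857² + 0.142857² + 0.142857² + 0.285714² = 0.081633 + 0.020408 + 0.020408 + 0.020408 + 0.081633 = 0.224490.
To 4 decimal places, D = 0.2245.

0.2245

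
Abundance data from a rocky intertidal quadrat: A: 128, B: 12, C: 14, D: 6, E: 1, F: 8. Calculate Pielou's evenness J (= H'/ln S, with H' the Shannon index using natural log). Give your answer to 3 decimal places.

Total N = 128+12+14+6+1+8 = 169, so the proportions are 0.7574, 0.07101, 0.08284, 0.0355, 0.00592, 0.04734 (working shown to 5 dp, full precision carried).
H' = −Σ pᵢ ln pᵢ = −((-0.21046) + (-0.18781) + (-0.20634) + (-0.11851) + (-0.03035) + (-0.14440)) = 0.89788.
With S = 6 species, ln S = 1.79176, so J = 0.89788/1.79176 = 0.50111, i.e. 0.501 to 3 decimal places.

0.501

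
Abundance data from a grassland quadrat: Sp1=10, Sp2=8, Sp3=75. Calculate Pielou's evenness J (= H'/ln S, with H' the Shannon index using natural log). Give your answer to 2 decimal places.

0.57

Total N = 10+8+75 = 93, so the proportions are 0.1075, 0.086, 0.8065 (working shown to 4 dp, full precision carried).
H' = −Σ pᵢ ln pᵢ = −((-0.2398) + (-0.2110) + (-0.1735)) = 0.6243.
With S = 3 species, ln S = 1.0986, so J = 0.6243/1.0986 = 0.5683, i.e. 0.57 to 2 decimal places.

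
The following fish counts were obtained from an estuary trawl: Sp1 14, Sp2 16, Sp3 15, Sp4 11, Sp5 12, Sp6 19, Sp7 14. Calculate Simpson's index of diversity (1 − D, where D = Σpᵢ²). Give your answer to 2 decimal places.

Total N = 14+16+15+11+12+19+14 = 101, so the proportions are 0.1386, 0.1584, 0.1485, 0.1089, 0.1188, 0.1881, 0.1386 (working shown to 4 dp, full precision carried).
D = 0.1386² + 0.1584² + 0.1485² + 0.1089² + 0.1188² + 0.1881² + 0.1386² = 0.0192 + 0.0251 + 0.0221 + 0.0119 + 0.0141 + 0.0354 + 0.0192 = 0.1469.
So 1 − D = 0.8531, i.e. 0.85 to 2 decimal places.

0.85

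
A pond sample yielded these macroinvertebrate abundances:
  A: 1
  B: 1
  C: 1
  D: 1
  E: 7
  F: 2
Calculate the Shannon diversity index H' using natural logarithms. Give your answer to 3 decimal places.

Total N = 1+1+1+1+7+2 = 13, so the proportions are 0.07692, 0.07692, 0.07692, 0.07692, 0.53846, 0.15385 (working shown to 5 dp, full precision carried).
Each pᵢ ln pᵢ term: 0.07692×(-2.56495)=-0.19730, 0.07692×(-2.56495)=-0.19730, 0.07692×(-2.56495)=-0.19730, 0.07692×(-2.56495)=-0.19730, 0.53846×(-0.61904)=-0.33333, 0.15385×(-1.87180)=-0.28797.
Sum = -1.41051, so H' = 1.411.

1.411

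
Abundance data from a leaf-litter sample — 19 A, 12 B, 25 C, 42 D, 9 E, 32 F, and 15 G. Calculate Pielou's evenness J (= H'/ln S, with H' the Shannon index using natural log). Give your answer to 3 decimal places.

0.938

Total N = 19+12+25+42+9+32+15 = 154, so the proportions are 0.12338, 0.07792, 0.16234, 0.27273, 0.05844, 0.20779, 0.0974 (working shown to 5 dp, full precision carried).
H' = −Σ pᵢ ln pᵢ = −((-0.25817) + (-0.19886) + (-0.29514) + (-0.35435) + (-0.16596) + (-0.32649) + (-0.22684)) = 1.82581.
With S = 7 species, ln S = 1.94591, so J = 1.82581/1.94591 = 0.93828, i.e. 0.938 to 3 decimal places.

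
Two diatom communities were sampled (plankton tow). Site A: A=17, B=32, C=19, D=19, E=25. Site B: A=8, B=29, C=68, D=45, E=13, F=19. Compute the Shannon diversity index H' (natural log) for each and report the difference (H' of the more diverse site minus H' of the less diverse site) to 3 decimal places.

Site A: N=112, proportions 0.15179, 0.28571, 0.16964, 0.16964, 0.22321, giving H' = 1.58074 (working shown to 5 dp, full precision carried).
Site B: N=182, proportions 0.04396, 0.15934, 0.37363, 0.24725, 0.07143, 0.1044, giving H' = 1.56773.
Difference = |1.58074 − 1.56773| = 0.01301, i.e. 0.013 to 3 decimal places.

0.013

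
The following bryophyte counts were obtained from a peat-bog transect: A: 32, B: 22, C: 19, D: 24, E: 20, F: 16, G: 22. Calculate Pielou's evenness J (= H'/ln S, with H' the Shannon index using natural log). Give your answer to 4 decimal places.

0.9891

Total N = 32+22+19+24+20+16+22 = 155, so the proportions are 0.206452, 0.141935, 0.122581, 0.154839, 0.129032, 0.103226, 0.141935 (working shown to 6 dp, full precision carried).
H' = −Σ pᵢ ln pᵢ = −((-0.325716) + (-0.277112) + (-0.257295) + (-0.288832) + (-0.264218) + (-0.234409) + (-0.277112)) = 1.924695.
With S = 7 species, ln S = 1.945910, so J = 1.924695/1.945910 = 0.989098, i.e. 0.9891 to 4 decimal places.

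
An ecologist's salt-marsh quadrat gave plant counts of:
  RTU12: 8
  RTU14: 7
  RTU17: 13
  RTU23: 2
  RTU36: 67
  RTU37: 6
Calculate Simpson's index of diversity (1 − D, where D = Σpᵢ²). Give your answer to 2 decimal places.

0.55

Total N = 8+7+13+2+67+6 = 103, so the proportions are 0.0777, 0.068, 0.1262, 0.0194, 0.6505, 0.0583 (working shown to 4 dp, full precision carried).
D = 0.0777² + 0.068² + 0.1262² + 0.0194² + 0.6505² + 0.0583² = 0.0060 + 0.0046 + 0.0159 + 0.0004 + 0.4231 + 0.0034 = 0.4535.
So 1 − D = 0.5465, i.e. 0.55 to 2 decimal places.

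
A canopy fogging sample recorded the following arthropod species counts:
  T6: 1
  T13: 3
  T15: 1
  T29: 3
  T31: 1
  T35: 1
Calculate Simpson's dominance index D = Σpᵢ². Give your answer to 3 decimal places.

Total N = 1+3+1+3+1+1 = 10, so the proportions are 0.1, 0.3, 0.1, 0.3, 0.1, 0.1 (working shown to 5 dp, full precision carried).
D = 0.1² + 0.3² + 0.1² + 0.3² + 0.1² + 0.1² = 0.01000 + 0.09000 + 0.01000 + 0.09000 + 0.01000 + 0.01000 = 0.22000.
To 3 decimal places, D = 0.220.

0.220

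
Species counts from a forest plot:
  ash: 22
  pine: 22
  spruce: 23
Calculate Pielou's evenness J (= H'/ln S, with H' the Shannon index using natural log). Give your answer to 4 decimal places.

Total N = 22+22+23 = 67, so the proportions are 0.328358, 0.328358, 0.343284 (working shown to 6 dp, full precision carried).
H' = −Σ pᵢ ln pᵢ = −((-0.365676) + (-0.365676) + (-0.367038)) = 1.098391.
With S = 3 species, ln S = 1.098612, so J = 1.098391/1.098612 = 0.999798, i.e. 0.9998 to 4 decimal places.

0.9998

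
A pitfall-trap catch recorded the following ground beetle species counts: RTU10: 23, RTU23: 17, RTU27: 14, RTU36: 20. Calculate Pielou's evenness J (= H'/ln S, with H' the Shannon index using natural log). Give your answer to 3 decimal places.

0.988

Total N = 23+17+14+20 = 74, so the proportions are 0.31081, 0.22973, 0.18919, 0.27027 (working shown to 5 dp, full precision carried).
H' = −Σ pᵢ ln pᵢ = −((-0.36320) + (-0.33790) + (-0.31500) + (-0.35360)) = 1.36971.
With S = 4 species, ln S = 1.38629, so J = 1.36971/1.38629 = 0.98804, i.e. 0.988 to 3 decimal places.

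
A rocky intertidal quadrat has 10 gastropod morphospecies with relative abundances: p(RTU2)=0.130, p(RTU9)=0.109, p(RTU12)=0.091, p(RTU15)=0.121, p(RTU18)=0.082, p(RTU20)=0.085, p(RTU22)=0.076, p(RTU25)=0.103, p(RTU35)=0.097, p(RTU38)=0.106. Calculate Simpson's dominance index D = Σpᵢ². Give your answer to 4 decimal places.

D = 0.13² + 0.109² + 0.091² + 0.121² + 0.082² + 0.085² + 0.076² + 0.103² + 0.097² + 0.106² = 0.016900 + 0.011881 + 0.008281 + 0.014641 + 0.006724 + 0.007225 + 0.005776 + 0.010609 + 0.009409 + 0.011236 = 0.102682 (working shown to 6 dp, full precision carried).
To 4 decimal places, D = 0.1027.

0.1027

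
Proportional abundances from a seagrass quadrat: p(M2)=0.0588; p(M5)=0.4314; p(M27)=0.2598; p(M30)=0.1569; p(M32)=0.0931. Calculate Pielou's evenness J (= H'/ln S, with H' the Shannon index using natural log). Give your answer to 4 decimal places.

0.8643

H' = −Σ pᵢ ln pᵢ = −((-0.166616) + (-0.362686) + (-0.350170) + (-0.290602) + (-0.221027)) = 1.391101 (working shown to 6 dp, full precision carried).
With S = 5 species, ln S = 1.609438, so J = 1.391101/1.609438 = 0.864340, i.e. 0.8643 to 4 decimal places.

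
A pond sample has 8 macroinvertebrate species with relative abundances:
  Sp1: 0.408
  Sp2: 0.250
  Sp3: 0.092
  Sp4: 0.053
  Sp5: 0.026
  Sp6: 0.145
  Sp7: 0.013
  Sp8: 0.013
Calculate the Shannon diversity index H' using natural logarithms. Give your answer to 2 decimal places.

1.58

Each pᵢ ln pᵢ term (working shown to 4 dp, full precision carried): 0.408×(-0.8965)=-0.3658, 0.25×(-1.3863)=-0.3466, 0.092×(-2.3860)=-0.2195, 0.053×(-2.9375)=-0.1557, 0.026×(-3.6497)=-0.0949, 0.145×(-1.9310)=-0.2800, 0.013×(-4.3428)=-0.0565, 0.013×(-4.3428)=-0.0565.
Sum = -1.5753, so H' = 1.58.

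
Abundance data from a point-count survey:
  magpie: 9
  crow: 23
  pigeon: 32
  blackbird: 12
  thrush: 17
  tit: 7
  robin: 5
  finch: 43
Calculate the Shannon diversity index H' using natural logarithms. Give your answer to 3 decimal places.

1.861

Total N = 9+23+32+12+17+7+5+43 = 148, so the proportions are 0.06081, 0.15541, 0.21622, 0.08108, 0.11486, 0.0473, 0.03378, 0.29054 (working shown to 5 dp, full precision carried).
Each pᵢ ln pᵢ term: 0.06081×(-2.79999)=-0.17027, 0.15541×(-1.86172)=-0.28932, 0.21622×(-1.53148)=-0.33113, 0.08108×(-2.51231)=-0.20370, 0.11486×(-2.16400)=-0.24857, 0.0473×(-3.05130)=-0.14432, 0.03378×(-3.38777)=-0.11445, 0.29054×(-1.23601)=-0.35911.
Sum = -1.86087, so H' = 1.861.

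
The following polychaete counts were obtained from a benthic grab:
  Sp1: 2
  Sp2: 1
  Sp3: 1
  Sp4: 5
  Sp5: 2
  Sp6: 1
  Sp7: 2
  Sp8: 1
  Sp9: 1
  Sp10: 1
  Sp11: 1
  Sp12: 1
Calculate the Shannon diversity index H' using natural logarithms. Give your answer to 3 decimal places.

2.302

Total N = 2+1+1+5+2+1+2+1+1+1+1+1 = 19, so the proportions are 0.10526, 0.05263, 0.05263, 0.26316, 0.10526, 0.05263, 0.10526, 0.05263, 0.05263, 0.05263, 0.05263, 0.05263 (working shown to 5 dp, full precision carried).
Each pᵢ ln pᵢ term: 0.10526×(-2.25129)=-0.23698, 0.05263×(-2.94444)=-0.15497, 0.05263×(-2.94444)=-0.15497, 0.26316×(-1.33500)=-0.35132, 0.10526×(-2.25129)=-0.23698, 0.05263×(-2.94444)=-0.15497, 0.10526×(-2.25129)=-0.23698, 0.05263×(-2.94444)=-0.15497, 0.05263×(-2.94444)=-0.15497, 0.05263×(-2.94444)=-0.15497, 0.05263×(-2.94444)=-0.15497, 0.05263×(-2.94444)=-0.15497.
Sum = -2.30201, so H' = 2.302.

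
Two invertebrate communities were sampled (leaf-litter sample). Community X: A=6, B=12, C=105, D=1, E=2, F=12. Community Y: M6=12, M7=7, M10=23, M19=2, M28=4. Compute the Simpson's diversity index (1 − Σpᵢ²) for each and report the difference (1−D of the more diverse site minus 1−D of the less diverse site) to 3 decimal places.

Community X: N=138, proportions 0.04348, 0.08696, 0.76087, 0.00725, 0.01449, 0.08696, giving 1−D = 0.40380 (working shown to 5 dp, full precision carried).
Community Y: N=48, proportions 0.25, 0.14583, 0.47917, 0.04167, 0.08333, giving 1−D = 0.67795.
Difference = |0.40380 − 0.67795| = 0.27415, i.e. 0.274 to 3 decimal places.

0.274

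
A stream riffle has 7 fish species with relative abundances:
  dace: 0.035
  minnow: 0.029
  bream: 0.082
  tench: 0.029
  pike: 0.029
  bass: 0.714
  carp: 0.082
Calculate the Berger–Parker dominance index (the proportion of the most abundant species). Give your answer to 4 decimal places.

The largest proportion is 0.714, i.e. d = 0.7140 to 4 decimal places.

0.7140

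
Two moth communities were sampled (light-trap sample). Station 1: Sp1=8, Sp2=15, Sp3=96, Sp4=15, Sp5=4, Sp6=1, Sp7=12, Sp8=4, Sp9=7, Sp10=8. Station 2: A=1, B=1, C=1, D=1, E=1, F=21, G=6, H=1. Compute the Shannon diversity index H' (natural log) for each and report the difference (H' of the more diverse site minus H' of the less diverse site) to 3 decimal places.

Station 1: N=170, proportions 0.04706, 0.08824, 0.56471, 0.08824, 0.02353, 0.00588, 0.07059, 0.02353, 0.04118, 0.04706, giving H' = 1.56391 (working shown to 5 dp, full precision carried).
Station 2: N=33, proportions 0.0303, 0.0303, 0.0303, 0.0303, 0.0303, 0.63636, 0.18182, 0.0303, giving H' = 1.23331.
Difference = |1.56391 − 1.23331| = 0.33060, i.e. 0.331 to 3 decimal places.

0.331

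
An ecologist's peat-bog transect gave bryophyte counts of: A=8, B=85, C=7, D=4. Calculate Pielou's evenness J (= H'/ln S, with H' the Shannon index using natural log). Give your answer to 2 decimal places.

0.48

Total N = 8+85+7+4 = 104, so the proportions are 0.0769, 0.8173, 0.0673, 0.0385 (working shown to 4 dp, full precision carried).
H' = −Σ pᵢ ln pᵢ = −((-0.1973) + (-0.1649) + (-0.1816) + (-0.1253)) = 0.6691.
With S = 4 species, ln S = 1.3863, so J = 0.6691/1.3863 = 0.4827, i.e. 0.48 to 2 decimal places.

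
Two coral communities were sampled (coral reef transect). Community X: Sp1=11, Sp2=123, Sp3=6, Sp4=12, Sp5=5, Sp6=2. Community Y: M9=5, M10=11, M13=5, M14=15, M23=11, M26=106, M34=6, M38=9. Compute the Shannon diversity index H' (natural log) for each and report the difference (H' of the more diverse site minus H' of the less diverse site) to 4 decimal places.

Community X: N=159, proportions 0.069182, 0.773585, 0.037736, 0.075472, 0.031447, 0.012579, giving H' = 0.865895 (working shown to 6 dp, full precision carried).
Community Y: N=168, proportions 0.029762, 0.065476, 0.029762, 0.089286, 0.065476, 0.630952, 0.035714, 0.053571, giving H' = 1.348256.
Difference = |0.865895 − 1.348256| = 0.482361, i.e. 0.4824 to 4 decimal places.

0.4824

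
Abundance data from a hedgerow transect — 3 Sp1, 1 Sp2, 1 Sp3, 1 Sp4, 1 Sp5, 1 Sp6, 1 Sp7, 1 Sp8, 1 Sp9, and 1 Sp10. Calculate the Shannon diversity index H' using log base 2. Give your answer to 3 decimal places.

3.189

Total N = 3+1+1+1+1+1+1+1+1+1 = 12, so the proportions are 0.25, 0.08333, 0.08333, 0.08333, 0.08333, 0.08333, 0.08333, 0.08333, 0.08333, 0.08333 (working shown to 5 dp, full precision carried).
Each pᵢ log₂ pᵢ term: 0.25×(-2.00000)=-0.50000, 0.08333×(-3.58496)=-0.29875, 0.08333×(-3.58496)=-0.29875, 0.08333×(-3.58496)=-0.29875, 0.08333×(-3.58496)=-0.29875, 0.08333×(-3.58496)=-0.29875, 0.08333×(-3.58496)=-0.29875, 0.08333×(-3.58496)=-0.29875, 0.08333×(-3.58496)=-0.29875, 0.08333×(-3.58496)=-0.29875.
Sum = -3.18872, so H' = 3.189.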